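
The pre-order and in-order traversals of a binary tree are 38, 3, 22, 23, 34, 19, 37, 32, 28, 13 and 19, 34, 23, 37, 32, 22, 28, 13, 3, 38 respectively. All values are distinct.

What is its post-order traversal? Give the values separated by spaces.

The first element of pre-order is the root; it splits in-order into left and right subtrees.
Root 38: left subtree has 9 nodes {19, 34, 23, 37, 32, 22, 28, 13, 3}, right has 0 { }.
  Root 3: left subtree has 8 nodes {19, 34, 23, 37, 32, 22, 28, 13}, right has 0 { }.
    Root 22: left subtree has 5 nodes {19, 34, 23, 37, 32}, right has 2 {28, 13}.
      Root 23: left subtree has 2 nodes {19, 34}, right has 2 {37, 32}.
        Root 34: left subtree has 1 node {19}, right has 0 { }.
        Root 37: left subtree has 0 nodes { }, right has 1 {32}.
      Root 28: left subtree has 0 nodes { }, right has 1 {13}.

19 34 32 37 23 13 28 22 3 38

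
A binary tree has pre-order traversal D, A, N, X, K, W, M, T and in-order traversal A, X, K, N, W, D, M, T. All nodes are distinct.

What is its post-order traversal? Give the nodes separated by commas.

The first element of pre-order is the root; it splits in-order into left and right subtrees.
Root D: left subtree has 5 nodes {A, X, K, N, W}, right has 2 {M, T}.
  Root A: left subtree has 0 nodes { }, right has 4 {X, K, N, W}.
    Root N: left subtree has 2 nodes {X, K}, right has 1 {W}.
      Root X: left subtree has 0 nodes { }, right has 1 {K}.
  Root M: left subtree has 0 nodes { }, right has 1 {T}.

K, X, W, N, A, T, M, D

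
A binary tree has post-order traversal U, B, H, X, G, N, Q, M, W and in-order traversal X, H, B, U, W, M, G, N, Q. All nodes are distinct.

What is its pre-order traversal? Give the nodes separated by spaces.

W X H B U M Q N G

The last element of post-order is the root; it splits in-order into left and right subtrees.
Root W: left subtree has 4 nodes {X, H, B, U}, right has 4 {M, G, N, Q}.
  Root X: left subtree has 0 nodes { }, right has 3 {H, B, U}.
    Root H: left subtree has 0 nodes { }, right has 2 {B, U}.
      Root B: left subtree has 0 nodes { }, right has 1 {U}.
  Root M: left subtree has 0 nodes { }, right has 3 {G, N, Q}.
    Root Q: left subtree has 2 nodes {G, N}, right has 0 { }.
      Root N: left subtree has 1 node {G}, right has 0 { }.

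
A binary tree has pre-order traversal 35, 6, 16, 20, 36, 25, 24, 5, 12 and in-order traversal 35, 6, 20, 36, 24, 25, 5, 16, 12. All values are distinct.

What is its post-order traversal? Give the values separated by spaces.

24 5 25 36 20 12 16 6 35

The first element of pre-order is the root; it splits in-order into left and right subtrees.
Root 35: left subtree has 0 nodes { }, right has 8 {6, 20, 36, 24, 25, 5, 16, 12}.
  Root 6: left subtree has 0 nodes { }, right has 7 {20, 36, 24, 25, 5, 16, 12}.
    Root 16: left subtree has 5 nodes {20, 36, 24, 25, 5}, right has 1 {12}.
      Root 20: left subtree has 0 nodes { }, right has 4 {36, 24, 25, 5}.
        Root 36: left subtree has 0 nodes { }, right has 3 {24, 25, 5}.
          Root 25: left subtree has 1 node {24}, right has 1 {5}.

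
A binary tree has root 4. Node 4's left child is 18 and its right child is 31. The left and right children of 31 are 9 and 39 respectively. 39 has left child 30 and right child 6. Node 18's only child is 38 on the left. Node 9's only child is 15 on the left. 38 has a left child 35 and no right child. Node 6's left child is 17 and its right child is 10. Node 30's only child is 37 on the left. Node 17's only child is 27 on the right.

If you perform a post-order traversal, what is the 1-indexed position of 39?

Post-order visits the left subtree, then the right subtree, then the node.
At 4: go left to 18.
  At 18: go left to 38.
    At 38: go left to 35.
      35 is a leaf — visit 35.
    At 38: no right child.
    Visit 38.
  At 18: no right child.
  Visit 18.
At 4: go right to 31.
  At 31: go left to 9.
    At 9: go left to 15.
      15 is a leaf — visit 15.
    At 9: no right child.
    Visit 9.
  At 31: go right to 39.
    At 39: go left to 30.
      At 30: go left to 37.
        37 is a leaf — visit 37.
      At 30: no right child.
      Visit 30.
    At 39: go right to 6.
      At 6: go left to 17.
        At 17: no left child.
        At 17: go right to 27.
          27 is a leaf — visit 27.
        Visit 17.
      At 6: go right to 10.
        10 is a leaf — visit 10.
      Visit 6.
    Visit 39.
  Visit 31.
Visit 4.
Full post-order sequence: 35, 38, 18, 15, 9, 37, 30, 27, 17, 10, 6, 39, 31, 4.

12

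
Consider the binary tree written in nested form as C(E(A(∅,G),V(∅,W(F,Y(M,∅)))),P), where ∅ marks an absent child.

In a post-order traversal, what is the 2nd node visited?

A

Post-order visits the left subtree, then the right subtree, then the node.
At C: go left to E.
  At E: go left to A.
    At A: no left child.
    At A: go right to G.
      G is a leaf — visit G.
    Visit A.
  At E: go right to V.
    At V: no left child.
    At V: go right to W.
      At W: go left to F.
        F is a leaf — visit F.
      At W: go right to Y.
        At Y: go left to M.
          M is a leaf — visit M.
        At Y: no right child.
        Visit Y.
      Visit W.
    Visit V.
  Visit E.
At C: go right to P.
  P is a leaf — visit P.
Visit C.
Full post-order sequence: G, A, F, M, Y, W, V, E, P, C.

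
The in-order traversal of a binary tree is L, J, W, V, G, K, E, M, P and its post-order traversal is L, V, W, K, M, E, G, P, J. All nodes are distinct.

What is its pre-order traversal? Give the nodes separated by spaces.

The last element of post-order is the root; it splits in-order into left and right subtrees.
Root J: left subtree has 1 node {L}, right has 7 {W, V, G, K, E, M, P}.
  Root P: left subtree has 6 nodes {W, V, G, K, E, M}, right has 0 { }.
    Root G: left subtree has 2 nodes {W, V}, right has 3 {K, E, M}.
      Root W: left subtree has 0 nodes { }, right has 1 {V}.
      Root E: left subtree has 1 node {K}, right has 1 {M}.

J L P G W V E K M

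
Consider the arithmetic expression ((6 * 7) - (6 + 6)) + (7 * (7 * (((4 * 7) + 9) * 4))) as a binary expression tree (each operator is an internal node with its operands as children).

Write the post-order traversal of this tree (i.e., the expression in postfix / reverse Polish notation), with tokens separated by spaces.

Post-order on an expression tree gives postfix notation: for each operator, emit left operand, right operand, then the operator.

6 7 * 6 6 + - 7 7 4 7 * 9 + 4 * * * +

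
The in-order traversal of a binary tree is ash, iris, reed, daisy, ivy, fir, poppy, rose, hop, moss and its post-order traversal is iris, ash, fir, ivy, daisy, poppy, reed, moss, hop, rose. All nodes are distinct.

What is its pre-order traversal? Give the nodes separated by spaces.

rose reed ash iris poppy daisy ivy fir hop moss

The last element of post-order is the root; it splits in-order into left and right subtrees.
Root rose: left subtree has 7 nodes {ash, iris, reed, daisy, ivy, fir, poppy}, right has 2 {hop, moss}.
  Root reed: left subtree has 2 nodes {ash, iris}, right has 4 {daisy, ivy, fir, poppy}.
    Root ash: left subtree has 0 nodes { }, right has 1 {iris}.
    Root poppy: left subtree has 3 nodes {daisy, ivy, fir}, right has 0 { }.
      Root daisy: left subtree has 0 nodes { }, right has 2 {ivy, fir}.
        Root ivy: left subtree has 0 nodes { }, right has 1 {fir}.
  Root hop: left subtree has 0 nodes { }, right has 1 {moss}.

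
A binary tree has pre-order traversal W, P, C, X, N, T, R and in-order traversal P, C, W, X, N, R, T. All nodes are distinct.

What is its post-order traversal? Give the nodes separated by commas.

C, P, R, T, N, X, W

The first element of pre-order is the root; it splits in-order into left and right subtrees.
Root W: left subtree has 2 nodes {P, C}, right has 4 {X, N, R, T}.
  Root P: left subtree has 0 nodes { }, right has 1 {C}.
  Root X: left subtree has 0 nodes { }, right has 3 {N, R, T}.
    Root N: left subtree has 0 nodes { }, right has 2 {R, T}.
      Root T: left subtree has 1 node {R}, right has 0 { }.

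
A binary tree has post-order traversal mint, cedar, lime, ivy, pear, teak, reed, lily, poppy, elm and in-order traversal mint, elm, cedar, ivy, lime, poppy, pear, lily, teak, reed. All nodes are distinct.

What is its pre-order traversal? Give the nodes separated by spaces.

elm mint poppy ivy cedar lime lily pear reed teak

The last element of post-order is the root; it splits in-order into left and right subtrees.
Root elm: left subtree has 1 node {mint}, right has 8 {cedar, ivy, lime, poppy, pear, lily, teak, reed}.
  Root poppy: left subtree has 3 nodes {cedar, ivy, lime}, right has 4 {pear, lily, teak, reed}.
    Root ivy: left subtree has 1 node {cedar}, right has 1 {lime}.
    Root lily: left subtree has 1 node {pear}, right has 2 {teak, reed}.
      Root reed: left subtree has 1 node {teak}, right has 0 { }.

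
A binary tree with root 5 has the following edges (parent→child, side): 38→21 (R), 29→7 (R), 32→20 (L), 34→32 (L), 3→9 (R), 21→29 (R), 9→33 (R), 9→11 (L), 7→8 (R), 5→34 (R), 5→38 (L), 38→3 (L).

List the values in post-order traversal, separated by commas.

11, 33, 9, 3, 8, 7, 29, 21, 38, 20, 32, 34, 5

Post-order visits the left subtree, then the right subtree, then the node.
At 5: go left to 38.
  At 38: go left to 3.
    At 3: no left child.
    At 3: go right to 9.
      At 9: go left to 11.
        11 is a leaf — visit 11.
      At 9: go right to 33.
        33 is a leaf — visit 33.
      Visit 9.
    Visit 3.
  At 38: go right to 21.
    At 21: no left child.
    At 21: go right to 29.
      At 29: no left child.
      At 29: go right to 7.
        At 7: no left child.
        At 7: go right to 8.
          8 is a leaf — visit 8.
        Visit 7.
      Visit 29.
    Visit 21.
  Visit 38.
At 5: go right to 34.
  At 34: go left to 32.
    At 32: go left to 20.
      20 is a leaf — visit 20.
    At 32: no right child.
    Visit 32.
  At 34: no right child.
  Visit 34.
Visit 5.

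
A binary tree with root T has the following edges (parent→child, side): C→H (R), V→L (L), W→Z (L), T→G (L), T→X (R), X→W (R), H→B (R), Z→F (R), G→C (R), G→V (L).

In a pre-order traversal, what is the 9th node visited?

W

Pre-order visits the node, then its left subtree, then its right subtree.
Visit T.
At T: go left to G.
  Visit G.
  At G: go left to V.
    Visit V.
    At V: go left to L.
      L is a leaf — visit L.
    At V: no right child.
  At G: go right to C.
    Visit C.
    At C: no left child.
    At C: go right to H.
      Visit H.
      At H: no left child.
      At H: go right to B.
        B is a leaf — visit B.
At T: go right to X.
  Visit X.
  At X: no left child.
  At X: go right to W.
    Visit W.
    At W: go left to Z.
      Visit Z.
      At Z: no left child.
      At Z: go right to F.
        F is a leaf — visit F.
    At W: no right child.
Full pre-order sequence: T, G, V, L, C, H, B, X, W, Z, F.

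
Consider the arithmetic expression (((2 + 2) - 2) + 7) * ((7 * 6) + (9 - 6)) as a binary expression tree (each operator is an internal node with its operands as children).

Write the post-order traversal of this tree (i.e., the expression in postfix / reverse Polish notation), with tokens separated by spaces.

2 2 + 2 - 7 + 7 6 * 9 6 - + *

Post-order on an expression tree gives postfix notation: for each operator, emit left operand, right operand, then the operator.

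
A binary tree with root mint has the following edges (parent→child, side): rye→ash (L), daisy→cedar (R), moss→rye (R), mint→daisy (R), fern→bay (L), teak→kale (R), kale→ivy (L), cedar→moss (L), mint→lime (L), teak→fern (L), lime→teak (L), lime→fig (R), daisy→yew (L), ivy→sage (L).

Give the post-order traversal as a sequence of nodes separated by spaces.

Post-order visits the left subtree, then the right subtree, then the node.
At mint: go left to lime.
  At lime: go left to teak.
    At teak: go left to fern.
      At fern: go left to bay.
        bay is a leaf — visit bay.
      At fern: no right child.
      Visit fern.
    At teak: go right to kale.
      At kale: go left to ivy.
        At ivy: go left to sage.
          sage is a leaf — visit sage.
        At ivy: no right child.
        Visit ivy.
      At kale: no right child.
      Visit kale.
    Visit teak.
  At lime: go right to fig.
    fig is a leaf — visit fig.
  Visit lime.
At mint: go right to daisy.
  At daisy: go left to yew.
    yew is a leaf — visit yew.
  At daisy: go right to cedar.
    At cedar: go left to moss.
      At moss: no left child.
      At moss: go right to rye.
        At rye: go left to ash.
          ash is a leaf — visit ash.
        At rye: no right child.
        Visit rye.
      Visit moss.
    At cedar: no right child.
    Visit cedar.
  Visit daisy.
Visit mint.

bay fern sage ivy kale teak fig lime yew ash rye moss cedar daisy mint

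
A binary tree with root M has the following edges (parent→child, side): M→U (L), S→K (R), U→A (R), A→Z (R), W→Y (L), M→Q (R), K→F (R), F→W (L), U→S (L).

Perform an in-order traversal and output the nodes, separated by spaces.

In-order visits the left subtree, then the node, then the right subtree.
At M: go left to U.
  At U: go left to S.
    At S: no left child.
    Visit S.
    At S: go right to K.
      At K: no left child.
      Visit K.
      At K: go right to F.
        At F: go left to W.
          At W: go left to Y.
            Y is a leaf — visit Y.
          Visit W.
          At W: no right child.
        Visit F.
        At F: no right child.
  Visit U.
  At U: go right to A.
    At A: no left child.
    Visit A.
    At A: go right to Z.
      Z is a leaf — visit Z.
Visit M.
At M: go right to Q.
  Q is a leaf — visit Q.

S K Y W F U A Z M Q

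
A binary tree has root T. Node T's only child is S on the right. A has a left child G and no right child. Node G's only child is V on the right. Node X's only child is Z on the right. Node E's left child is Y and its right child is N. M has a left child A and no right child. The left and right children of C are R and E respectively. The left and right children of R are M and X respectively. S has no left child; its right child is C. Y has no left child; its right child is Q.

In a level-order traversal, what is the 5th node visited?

E

Level-order visits nodes level by level from the root, left to right within each level.
Level 0: T
Level 1: S
Level 2: C
Level 3: R, E
Level 4: M, X, Y, N
Level 5: A, Z, Q
Level 6: G
Level 7: V
Full level-order sequence: T, S, C, R, E, M, X, Y, N, A, Z, Q, G, V.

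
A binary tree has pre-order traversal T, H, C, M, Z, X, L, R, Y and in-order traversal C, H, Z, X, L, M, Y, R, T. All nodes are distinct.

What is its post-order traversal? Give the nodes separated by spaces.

C L X Z Y R M H T

The first element of pre-order is the root; it splits in-order into left and right subtrees.
Root T: left subtree has 8 nodes {C, H, Z, X, L, M, Y, R}, right has 0 { }.
  Root H: left subtree has 1 node {C}, right has 6 {Z, X, L, M, Y, R}.
    Root M: left subtree has 3 nodes {Z, X, L}, right has 2 {Y, R}.
      Root Z: left subtree has 0 nodes { }, right has 2 {X, L}.
        Root X: left subtree has 0 nodes { }, right has 1 {L}.
      Root R: left subtree has 1 node {Y}, right has 0 { }.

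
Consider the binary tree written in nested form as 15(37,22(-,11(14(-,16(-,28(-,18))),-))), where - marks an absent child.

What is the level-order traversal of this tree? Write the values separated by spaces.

Level-order visits nodes level by level from the root, left to right within each level.
Level 0: 15
Level 1: 37, 22
Level 2: 11
Level 3: 14
Level 4: 16
Level 5: 28
Level 6: 18

15 37 22 11 14 16 28 18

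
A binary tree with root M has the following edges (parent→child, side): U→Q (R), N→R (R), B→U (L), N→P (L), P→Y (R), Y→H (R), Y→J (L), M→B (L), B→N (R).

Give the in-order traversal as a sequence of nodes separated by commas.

In-order visits the left subtree, then the node, then the right subtree.
At M: go left to B.
  At B: go left to U.
    At U: no left child.
    Visit U.
    At U: go right to Q.
      Q is a leaf — visit Q.
  Visit B.
  At B: go right to N.
    At N: go left to P.
      At P: no left child.
      Visit P.
      At P: go right to Y.
        At Y: go left to J.
          J is a leaf — visit J.
        Visit Y.
        At Y: go right to H.
          H is a leaf — visit H.
    Visit N.
    At N: go right to R.
      R is a leaf — visit R.
Visit M.
At M: no right child.

U, Q, B, P, J, Y, H, N, R, M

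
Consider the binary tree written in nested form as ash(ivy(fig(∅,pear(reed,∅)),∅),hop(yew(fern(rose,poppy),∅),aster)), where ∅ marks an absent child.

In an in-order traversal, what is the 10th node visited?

In-order visits the left subtree, then the node, then the right subtree.
At ash: go left to ivy.
  At ivy: go left to fig.
    At fig: no left child.
    Visit fig.
    At fig: go right to pear.
      At pear: go left to reed.
        reed is a leaf — visit reed.
      Visit pear.
      At pear: no right child.
  Visit ivy.
  At ivy: no right child.
Visit ash.
At ash: go right to hop.
  At hop: go left to yew.
    At yew: go left to fern.
      At fern: go left to rose.
        rose is a leaf — visit rose.
      Visit fern.
      At fern: go right to poppy.
        poppy is a leaf — visit poppy.
    Visit yew.
    At yew: no right child.
  Visit hop.
  At hop: go right to aster.
    aster is a leaf — visit aster.
Full in-order sequence: fig, reed, pear, ivy, ash, rose, fern, poppy, yew, hop, aster.

hop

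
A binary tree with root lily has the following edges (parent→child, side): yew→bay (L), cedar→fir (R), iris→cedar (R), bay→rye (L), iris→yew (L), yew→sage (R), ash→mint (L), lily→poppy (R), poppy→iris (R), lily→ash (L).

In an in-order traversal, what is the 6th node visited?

bay

In-order visits the left subtree, then the node, then the right subtree.
At lily: go left to ash.
  At ash: go left to mint.
    mint is a leaf — visit mint.
  Visit ash.
  At ash: no right child.
Visit lily.
At lily: go right to poppy.
  At poppy: no left child.
  Visit poppy.
  At poppy: go right to iris.
    At iris: go left to yew.
      At yew: go left to bay.
        At bay: go left to rye.
          rye is a leaf — visit rye.
        Visit bay.
        At bay: no right child.
      Visit yew.
      At yew: go right to sage.
        sage is a leaf — visit sage.
    Visit iris.
    At iris: go right to cedar.
      At cedar: no left child.
      Visit cedar.
      At cedar: go right to fir.
        fir is a leaf — visit fir.
Full in-order sequence: mint, ash, lily, poppy, rye, bay, yew, sage, iris, cedar, fir.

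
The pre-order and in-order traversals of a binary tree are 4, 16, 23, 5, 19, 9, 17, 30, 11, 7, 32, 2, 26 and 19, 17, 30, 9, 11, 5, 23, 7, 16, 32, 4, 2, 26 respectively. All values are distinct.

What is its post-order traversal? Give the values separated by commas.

The first element of pre-order is the root; it splits in-order into left and right subtrees.
Root 4: left subtree has 10 nodes {19, 17, 30, 9, 11, 5, 23, 7, 16, 32}, right has 2 {2, 26}.
  Root 16: left subtree has 8 nodes {19, 17, 30, 9, 11, 5, 23, 7}, right has 1 {32}.
    Root 23: left subtree has 6 nodes {19, 17, 30, 9, 11, 5}, right has 1 {7}.
      Root 5: left subtree has 5 nodes {19, 17, 30, 9, 11}, right has 0 { }.
        Root 19: left subtree has 0 nodes { }, right has 4 {17, 30, 9, 11}.
          Root 9: left subtree has 2 nodes {17, 30}, right has 1 {11}.
            Root 17: left subtree has 0 nodes { }, right has 1 {30}.
  Root 2: left subtree has 0 nodes { }, right has 1 {26}.

30, 17, 11, 9, 19, 5, 7, 23, 32, 16, 26, 2, 4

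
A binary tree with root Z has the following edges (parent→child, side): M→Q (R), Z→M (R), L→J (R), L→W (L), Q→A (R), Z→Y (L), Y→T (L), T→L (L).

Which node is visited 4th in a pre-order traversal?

L

Pre-order visits the node, then its left subtree, then its right subtree.
Visit Z.
At Z: go left to Y.
  Visit Y.
  At Y: go left to T.
    Visit T.
    At T: go left to L.
      Visit L.
      At L: go left to W.
        W is a leaf — visit W.
      At L: go right to J.
        J is a leaf — visit J.
    At T: no right child.
  At Y: no right child.
At Z: go right to M.
  Visit M.
  At M: no left child.
  At M: go right to Q.
    Visit Q.
    At Q: no left child.
    At Q: go right to A.
      A is a leaf — visit A.
Full pre-order sequence: Z, Y, T, L, W, J, M, Q, A.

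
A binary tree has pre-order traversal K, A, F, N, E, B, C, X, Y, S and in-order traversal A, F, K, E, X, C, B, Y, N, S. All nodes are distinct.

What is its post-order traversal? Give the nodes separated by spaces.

F A X C Y B E S N K

The first element of pre-order is the root; it splits in-order into left and right subtrees.
Root K: left subtree has 2 nodes {A, F}, right has 7 {E, X, C, B, Y, N, S}.
  Root A: left subtree has 0 nodes { }, right has 1 {F}.
  Root N: left subtree has 5 nodes {E, X, C, B, Y}, right has 1 {S}.
    Root E: left subtree has 0 nodes { }, right has 4 {X, C, B, Y}.
      Root B: left subtree has 2 nodes {X, C}, right has 1 {Y}.
        Root C: left subtree has 1 node {X}, right has 0 { }.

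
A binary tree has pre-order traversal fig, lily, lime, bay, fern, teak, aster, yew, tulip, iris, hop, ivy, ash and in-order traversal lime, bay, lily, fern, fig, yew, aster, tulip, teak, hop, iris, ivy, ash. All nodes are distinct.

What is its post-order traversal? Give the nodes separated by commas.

bay, lime, fern, lily, yew, tulip, aster, hop, ash, ivy, iris, teak, fig

The first element of pre-order is the root; it splits in-order into left and right subtrees.
Root fig: left subtree has 4 nodes {lime, bay, lily, fern}, right has 8 {yew, aster, tulip, teak, hop, iris, ivy, ash}.
  Root lily: left subtree has 2 nodes {lime, bay}, right has 1 {fern}.
    Root lime: left subtree has 0 nodes { }, right has 1 {bay}.
  Root teak: left subtree has 3 nodes {yew, aster, tulip}, right has 4 {hop, iris, ivy, ash}.
    Root aster: left subtree has 1 node {yew}, right has 1 {tulip}.
    Root iris: left subtree has 1 node {hop}, right has 2 {ivy, ash}.
      Root ivy: left subtree has 0 nodes { }, right has 1 {ash}.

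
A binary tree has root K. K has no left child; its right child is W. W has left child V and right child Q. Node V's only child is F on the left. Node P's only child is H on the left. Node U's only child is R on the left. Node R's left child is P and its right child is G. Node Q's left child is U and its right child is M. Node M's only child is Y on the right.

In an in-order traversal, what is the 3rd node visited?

In-order visits the left subtree, then the node, then the right subtree.
At K: no left child.
Visit K.
At K: go right to W.
  At W: go left to V.
    At V: go left to F.
      F is a leaf — visit F.
    Visit V.
    At V: no right child.
  Visit W.
  At W: go right to Q.
    At Q: go left to U.
      At U: go left to R.
        At R: go left to P.
          At P: go left to H.
            H is a leaf — visit H.
          Visit P.
          At P: no right child.
        Visit R.
        At R: go right to G.
          G is a leaf — visit G.
      Visit U.
      At U: no right child.
    Visit Q.
    At Q: go right to M.
      At M: no left child.
      Visit M.
      At M: go right to Y.
        Y is a leaf — visit Y.
Full in-order sequence: K, F, V, W, H, P, R, G, U, Q, M, Y.

V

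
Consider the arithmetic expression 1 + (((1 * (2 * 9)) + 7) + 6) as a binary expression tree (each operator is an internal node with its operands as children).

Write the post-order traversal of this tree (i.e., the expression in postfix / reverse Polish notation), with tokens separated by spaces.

1 1 2 9 * * 7 + 6 + +

Post-order on an expression tree gives postfix notation: for each operator, emit left operand, right operand, then the operator.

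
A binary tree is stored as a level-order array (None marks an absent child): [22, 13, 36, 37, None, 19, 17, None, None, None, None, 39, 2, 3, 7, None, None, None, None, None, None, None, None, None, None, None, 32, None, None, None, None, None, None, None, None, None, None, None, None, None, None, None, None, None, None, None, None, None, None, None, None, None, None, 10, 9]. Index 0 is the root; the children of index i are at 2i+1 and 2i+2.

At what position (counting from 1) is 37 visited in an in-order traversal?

1

In-order visits the left subtree, then the node, then the right subtree.
At 22: go left to 13.
  At 13: go left to 37.
    37 is a leaf — visit 37.
  Visit 13.
  At 13: no right child.
Visit 22.
At 22: go right to 36.
  At 36: go left to 19.
    At 19: go left to 39.
      39 is a leaf — visit 39.
    Visit 19.
    At 19: go right to 2.
      At 2: no left child.
      Visit 2.
      At 2: go right to 32.
        At 32: go left to 10.
          10 is a leaf — visit 10.
        Visit 32.
        At 32: go right to 9.
          9 is a leaf — visit 9.
  Visit 36.
  At 36: go right to 17.
    At 17: go left to 3.
      3 is a leaf — visit 3.
    Visit 17.
    At 17: go right to 7.
      7 is a leaf — visit 7.
Full in-order sequence: 37, 13, 22, 39, 19, 2, 10, 32, 9, 36, 3, 17, 7.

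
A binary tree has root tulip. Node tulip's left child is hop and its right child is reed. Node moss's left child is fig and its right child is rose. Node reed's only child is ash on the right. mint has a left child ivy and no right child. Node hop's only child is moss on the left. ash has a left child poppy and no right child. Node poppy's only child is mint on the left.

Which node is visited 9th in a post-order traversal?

Post-order visits the left subtree, then the right subtree, then the node.
At tulip: go left to hop.
  At hop: go left to moss.
    At moss: go left to fig.
      fig is a leaf — visit fig.
    At moss: go right to rose.
      rose is a leaf — visit rose.
    Visit moss.
  At hop: no right child.
  Visit hop.
At tulip: go right to reed.
  At reed: no left child.
  At reed: go right to ash.
    At ash: go left to poppy.
      At poppy: go left to mint.
        At mint: go left to ivy.
          ivy is a leaf — visit ivy.
        At mint: no right child.
        Visit mint.
      At poppy: no right child.
      Visit poppy.
    At ash: no right child.
    Visit ash.
  Visit reed.
Visit tulip.
Full post-order sequence: fig, rose, moss, hop, ivy, mint, poppy, ash, reed, tulip.

reed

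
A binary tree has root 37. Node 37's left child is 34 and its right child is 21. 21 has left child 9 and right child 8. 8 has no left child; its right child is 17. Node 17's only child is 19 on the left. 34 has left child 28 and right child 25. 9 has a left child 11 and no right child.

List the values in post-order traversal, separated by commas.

Post-order visits the left subtree, then the right subtree, then the node.
At 37: go left to 34.
  At 34: go left to 28.
    28 is a leaf — visit 28.
  At 34: go right to 25.
    25 is a leaf — visit 25.
  Visit 34.
At 37: go right to 21.
  At 21: go left to 9.
    At 9: go left to 11.
      11 is a leaf — visit 11.
    At 9: no right child.
    Visit 9.
  At 21: go right to 8.
    At 8: no left child.
    At 8: go right to 17.
      At 17: go left to 19.
        19 is a leaf — visit 19.
      At 17: no right child.
      Visit 17.
    Visit 8.
  Visit 21.
Visit 37.

28, 25, 34, 11, 9, 19, 17, 8, 21, 37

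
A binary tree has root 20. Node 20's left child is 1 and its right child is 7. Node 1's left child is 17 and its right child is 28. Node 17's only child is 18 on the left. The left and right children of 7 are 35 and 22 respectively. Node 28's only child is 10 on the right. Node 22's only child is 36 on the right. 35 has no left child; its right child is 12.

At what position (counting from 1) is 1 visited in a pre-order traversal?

Pre-order visits the node, then its left subtree, then its right subtree.
Visit 20.
At 20: go left to 1.
  Visit 1.
  At 1: go left to 17.
    Visit 17.
    At 17: go left to 18.
      18 is a leaf — visit 18.
    At 17: no right child.
  At 1: go right to 28.
    Visit 28.
    At 28: no left child.
    At 28: go right to 10.
      10 is a leaf — visit 10.
At 20: go right to 7.
  Visit 7.
  At 7: go left to 35.
    Visit 35.
    At 35: no left child.
    At 35: go right to 12.
      12 is a leaf — visit 12.
  At 7: go right to 22.
    Visit 22.
    At 22: no left child.
    At 22: go right to 36.
      36 is a leaf — visit 36.
Full pre-order sequence: 20, 1, 17, 18, 28, 10, 7, 35, 12, 22, 36.

2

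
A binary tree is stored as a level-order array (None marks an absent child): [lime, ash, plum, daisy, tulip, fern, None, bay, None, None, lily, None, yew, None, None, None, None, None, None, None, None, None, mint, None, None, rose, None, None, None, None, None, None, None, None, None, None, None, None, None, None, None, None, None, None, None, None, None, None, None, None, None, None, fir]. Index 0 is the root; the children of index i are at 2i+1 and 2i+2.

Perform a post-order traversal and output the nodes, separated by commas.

Post-order visits the left subtree, then the right subtree, then the node.
At lime: go left to ash.
  At ash: go left to daisy.
    At daisy: go left to bay.
      bay is a leaf — visit bay.
    At daisy: no right child.
    Visit daisy.
  At ash: go right to tulip.
    At tulip: no left child.
    At tulip: go right to lily.
      At lily: no left child.
      At lily: go right to mint.
        mint is a leaf — visit mint.
      Visit lily.
    Visit tulip.
  Visit ash.
At lime: go right to plum.
  At plum: go left to fern.
    At fern: no left child.
    At fern: go right to yew.
      At yew: go left to rose.
        At rose: no left child.
        At rose: go right to fir.
          fir is a leaf — visit fir.
        Visit rose.
      At yew: no right child.
      Visit yew.
    Visit fern.
  At plum: no right child.
  Visit plum.
Visit lime.

bay, daisy, mint, lily, tulip, ash, fir, rose, yew, fern, plum, lime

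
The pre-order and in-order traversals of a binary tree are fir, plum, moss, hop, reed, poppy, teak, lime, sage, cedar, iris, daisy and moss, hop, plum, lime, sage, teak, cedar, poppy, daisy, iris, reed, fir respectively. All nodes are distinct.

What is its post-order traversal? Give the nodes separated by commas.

hop, moss, sage, lime, cedar, teak, daisy, iris, poppy, reed, plum, fir

The first element of pre-order is the root; it splits in-order into left and right subtrees.
Root fir: left subtree has 11 nodes {moss, hop, plum, lime, sage, teak, cedar, poppy, daisy, iris, reed}, right has 0 { }.
  Root plum: left subtree has 2 nodes {moss, hop}, right has 8 {lime, sage, teak, cedar, poppy, daisy, iris, reed}.
    Root moss: left subtree has 0 nodes { }, right has 1 {hop}.
    Root reed: left subtree has 7 nodes {lime, sage, teak, cedar, poppy, daisy, iris}, right has 0 { }.
      Root poppy: left subtree has 4 nodes {lime, sage, teak, cedar}, right has 2 {daisy, iris}.
        Root teak: left subtree has 2 nodes {lime, sage}, right has 1 {cedar}.
          Root lime: left subtree has 0 nodes { }, right has 1 {sage}.
        Root iris: left subtree has 1 node {daisy}, right has 0 { }.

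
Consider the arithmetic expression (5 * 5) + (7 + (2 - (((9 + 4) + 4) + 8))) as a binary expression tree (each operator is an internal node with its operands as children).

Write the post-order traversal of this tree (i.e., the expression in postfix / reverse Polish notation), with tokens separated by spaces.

Post-order on an expression tree gives postfix notation: for each operator, emit left operand, right operand, then the operator.

5 5 * 7 2 9 4 + 4 + 8 + - + +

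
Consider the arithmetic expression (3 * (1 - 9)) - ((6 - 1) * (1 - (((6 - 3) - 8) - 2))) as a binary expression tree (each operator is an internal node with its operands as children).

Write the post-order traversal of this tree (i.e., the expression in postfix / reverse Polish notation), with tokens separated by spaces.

Post-order on an expression tree gives postfix notation: for each operator, emit left operand, right operand, then the operator.

3 1 9 - * 6 1 - 1 6 3 - 8 - 2 - - * -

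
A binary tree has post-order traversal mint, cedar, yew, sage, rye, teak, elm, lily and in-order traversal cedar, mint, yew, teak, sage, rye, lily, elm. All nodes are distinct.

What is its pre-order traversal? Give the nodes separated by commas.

The last element of post-order is the root; it splits in-order into left and right subtrees.
Root lily: left subtree has 6 nodes {cedar, mint, yew, teak, sage, rye}, right has 1 {elm}.
  Root teak: left subtree has 3 nodes {cedar, mint, yew}, right has 2 {sage, rye}.
    Root yew: left subtree has 2 nodes {cedar, mint}, right has 0 { }.
      Root cedar: left subtree has 0 nodes { }, right has 1 {mint}.
    Root rye: left subtree has 1 node {sage}, right has 0 { }.

lily, teak, yew, cedar, mint, rye, sage, elm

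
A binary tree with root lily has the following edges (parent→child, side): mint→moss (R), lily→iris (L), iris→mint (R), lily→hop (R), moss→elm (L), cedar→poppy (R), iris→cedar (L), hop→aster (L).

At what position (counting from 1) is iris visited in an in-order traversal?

3

In-order visits the left subtree, then the node, then the right subtree.
At lily: go left to iris.
  At iris: go left to cedar.
    At cedar: no left child.
    Visit cedar.
    At cedar: go right to poppy.
      poppy is a leaf — visit poppy.
  Visit iris.
  At iris: go right to mint.
    At mint: no left child.
    Visit mint.
    At mint: go right to moss.
      At moss: go left to elm.
        elm is a leaf — visit elm.
      Visit moss.
      At moss: no right child.
Visit lily.
At lily: go right to hop.
  At hop: go left to aster.
    aster is a leaf — visit aster.
  Visit hop.
  At hop: no right child.
Full in-order sequence: cedar, poppy, iris, mint, elm, moss, lily, aster, hop.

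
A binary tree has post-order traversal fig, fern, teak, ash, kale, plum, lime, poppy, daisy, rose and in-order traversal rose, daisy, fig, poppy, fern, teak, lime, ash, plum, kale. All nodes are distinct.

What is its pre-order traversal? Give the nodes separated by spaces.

The last element of post-order is the root; it splits in-order into left and right subtrees.
Root rose: left subtree has 0 nodes { }, right has 9 {daisy, fig, poppy, fern, teak, lime, ash, plum, kale}.
  Root daisy: left subtree has 0 nodes { }, right has 8 {fig, poppy, fern, teak, lime, ash, plum, kale}.
    Root poppy: left subtree has 1 node {fig}, right has 6 {fern, teak, lime, ash, plum, kale}.
      Root lime: left subtree has 2 nodes {fern, teak}, right has 3 {ash, plum, kale}.
        Root teak: left subtree has 1 node {fern}, right has 0 { }.
        Root plum: left subtree has 1 node {ash}, right has 1 {kale}.

rose daisy poppy fig lime teak fern plum ash kale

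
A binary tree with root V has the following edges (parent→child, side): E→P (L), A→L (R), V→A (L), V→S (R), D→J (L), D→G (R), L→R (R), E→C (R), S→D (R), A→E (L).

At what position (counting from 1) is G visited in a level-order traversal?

Level-order visits nodes level by level from the root, left to right within each level.
Level 0: V
Level 1: A, S
Level 2: E, L, D
Level 3: P, C, R, J, G
Full level-order sequence: V, A, S, E, L, D, P, C, R, J, G.

11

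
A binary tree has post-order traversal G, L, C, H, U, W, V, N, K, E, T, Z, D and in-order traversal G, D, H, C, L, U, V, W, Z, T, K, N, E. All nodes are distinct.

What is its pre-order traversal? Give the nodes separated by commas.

D, G, Z, V, U, H, C, L, W, T, E, K, N

The last element of post-order is the root; it splits in-order into left and right subtrees.
Root D: left subtree has 1 node {G}, right has 11 {H, C, L, U, V, W, Z, T, K, N, E}.
  Root Z: left subtree has 6 nodes {H, C, L, U, V, W}, right has 4 {T, K, N, E}.
    Root V: left subtree has 4 nodes {H, C, L, U}, right has 1 {W}.
      Root U: left subtree has 3 nodes {H, C, L}, right has 0 { }.
        Root H: left subtree has 0 nodes { }, right has 2 {C, L}.
          Root C: left subtree has 0 nodes { }, right has 1 {L}.
    Root T: left subtree has 0 nodes { }, right has 3 {K, N, E}.
      Root E: left subtree has 2 nodes {K, N}, right has 0 { }.
        Root K: left subtree has 0 nodes { }, right has 1 {N}.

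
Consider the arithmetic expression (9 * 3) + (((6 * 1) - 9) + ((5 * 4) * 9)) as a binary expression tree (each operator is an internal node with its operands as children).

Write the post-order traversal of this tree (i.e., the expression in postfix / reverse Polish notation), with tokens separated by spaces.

9 3 * 6 1 * 9 - 5 4 * 9 * + +

Post-order on an expression tree gives postfix notation: for each operator, emit left operand, right operand, then the operator.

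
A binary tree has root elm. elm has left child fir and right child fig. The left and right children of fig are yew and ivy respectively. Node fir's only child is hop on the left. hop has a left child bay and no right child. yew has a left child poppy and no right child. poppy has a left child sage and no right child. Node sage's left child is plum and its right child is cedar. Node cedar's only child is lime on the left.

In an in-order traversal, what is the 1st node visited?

In-order visits the left subtree, then the node, then the right subtree.
At elm: go left to fir.
  At fir: go left to hop.
    At hop: go left to bay.
      bay is a leaf — visit bay.
    Visit hop.
    At hop: no right child.
  Visit fir.
  At fir: no right child.
Visit elm.
At elm: go right to fig.
  At fig: go left to yew.
    At yew: go left to poppy.
      At poppy: go left to sage.
        At sage: go left to plum.
          plum is a leaf — visit plum.
        Visit sage.
        At sage: go right to cedar.
          At cedar: go left to lime.
            lime is a leaf — visit lime.
          Visit cedar.
          At cedar: no right child.
      Visit poppy.
      At poppy: no right child.
    Visit yew.
    At yew: no right child.
  Visit fig.
  At fig: go right to ivy.
    ivy is a leaf — visit ivy.
Full in-order sequence: bay, hop, fir, elm, plum, sage, lime, cedar, poppy, yew, fig, ivy.

bay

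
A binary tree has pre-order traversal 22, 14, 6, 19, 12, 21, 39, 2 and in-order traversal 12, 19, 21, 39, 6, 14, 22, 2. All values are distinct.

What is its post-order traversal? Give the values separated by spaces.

12 39 21 19 6 14 2 22

The first element of pre-order is the root; it splits in-order into left and right subtrees.
Root 22: left subtree has 6 nodes {12, 19, 21, 39, 6, 14}, right has 1 {2}.
  Root 14: left subtree has 5 nodes {12, 19, 21, 39, 6}, right has 0 { }.
    Root 6: left subtree has 4 nodes {12, 19, 21, 39}, right has 0 { }.
      Root 19: left subtree has 1 node {12}, right has 2 {21, 39}.
        Root 21: left subtree has 0 nodes { }, right has 1 {39}.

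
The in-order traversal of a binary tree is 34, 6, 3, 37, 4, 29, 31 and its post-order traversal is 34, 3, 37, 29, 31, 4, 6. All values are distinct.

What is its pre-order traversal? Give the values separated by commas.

The last element of post-order is the root; it splits in-order into left and right subtrees.
Root 6: left subtree has 1 node {34}, right has 5 {3, 37, 4, 29, 31}.
  Root 4: left subtree has 2 nodes {3, 37}, right has 2 {29, 31}.
    Root 37: left subtree has 1 node {3}, right has 0 { }.
    Root 31: left subtree has 1 node {29}, right has 0 { }.

6, 34, 4, 37, 3, 31, 29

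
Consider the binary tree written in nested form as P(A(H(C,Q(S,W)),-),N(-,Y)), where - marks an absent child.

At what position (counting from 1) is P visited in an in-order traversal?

7

In-order visits the left subtree, then the node, then the right subtree.
At P: go left to A.
  At A: go left to H.
    At H: go left to C.
      C is a leaf — visit C.
    Visit H.
    At H: go right to Q.
      At Q: go left to S.
        S is a leaf — visit S.
      Visit Q.
      At Q: go right to W.
        W is a leaf — visit W.
  Visit A.
  At A: no right child.
Visit P.
At P: go right to N.
  At N: no left child.
  Visit N.
  At N: go right to Y.
    Y is a leaf — visit Y.
Full in-order sequence: C, H, S, Q, W, A, P, N, Y.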